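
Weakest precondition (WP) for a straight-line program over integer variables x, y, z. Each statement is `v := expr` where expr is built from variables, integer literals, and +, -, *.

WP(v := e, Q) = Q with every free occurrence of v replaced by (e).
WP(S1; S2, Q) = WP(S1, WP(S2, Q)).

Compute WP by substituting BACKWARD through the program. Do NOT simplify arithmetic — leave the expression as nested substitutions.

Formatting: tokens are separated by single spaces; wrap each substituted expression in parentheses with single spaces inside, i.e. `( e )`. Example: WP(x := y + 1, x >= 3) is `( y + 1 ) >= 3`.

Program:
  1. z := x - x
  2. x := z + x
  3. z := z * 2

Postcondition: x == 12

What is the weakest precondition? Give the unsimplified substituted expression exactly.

Answer: ( ( x - x ) + x ) == 12

Derivation:
post: x == 12
stmt 3: z := z * 2  -- replace 0 occurrence(s) of z with (z * 2)
  => x == 12
stmt 2: x := z + x  -- replace 1 occurrence(s) of x with (z + x)
  => ( z + x ) == 12
stmt 1: z := x - x  -- replace 1 occurrence(s) of z with (x - x)
  => ( ( x - x ) + x ) == 12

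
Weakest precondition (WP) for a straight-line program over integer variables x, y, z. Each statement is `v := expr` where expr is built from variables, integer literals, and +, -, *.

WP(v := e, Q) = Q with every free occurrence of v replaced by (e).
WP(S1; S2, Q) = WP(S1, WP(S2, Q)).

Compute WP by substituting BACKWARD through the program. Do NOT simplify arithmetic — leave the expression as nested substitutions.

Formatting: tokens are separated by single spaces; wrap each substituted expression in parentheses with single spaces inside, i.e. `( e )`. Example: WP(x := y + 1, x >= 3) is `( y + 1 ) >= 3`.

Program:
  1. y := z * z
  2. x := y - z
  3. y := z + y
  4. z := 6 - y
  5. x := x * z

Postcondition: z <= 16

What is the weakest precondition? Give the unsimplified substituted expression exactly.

Answer: ( 6 - ( z + ( z * z ) ) ) <= 16

Derivation:
post: z <= 16
stmt 5: x := x * z  -- replace 0 occurrence(s) of x with (x * z)
  => z <= 16
stmt 4: z := 6 - y  -- replace 1 occurrence(s) of z with (6 - y)
  => ( 6 - y ) <= 16
stmt 3: y := z + y  -- replace 1 occurrence(s) of y with (z + y)
  => ( 6 - ( z + y ) ) <= 16
stmt 2: x := y - z  -- replace 0 occurrence(s) of x with (y - z)
  => ( 6 - ( z + y ) ) <= 16
stmt 1: y := z * z  -- replace 1 occurrence(s) of y with (z * z)
  => ( 6 - ( z + ( z * z ) ) ) <= 16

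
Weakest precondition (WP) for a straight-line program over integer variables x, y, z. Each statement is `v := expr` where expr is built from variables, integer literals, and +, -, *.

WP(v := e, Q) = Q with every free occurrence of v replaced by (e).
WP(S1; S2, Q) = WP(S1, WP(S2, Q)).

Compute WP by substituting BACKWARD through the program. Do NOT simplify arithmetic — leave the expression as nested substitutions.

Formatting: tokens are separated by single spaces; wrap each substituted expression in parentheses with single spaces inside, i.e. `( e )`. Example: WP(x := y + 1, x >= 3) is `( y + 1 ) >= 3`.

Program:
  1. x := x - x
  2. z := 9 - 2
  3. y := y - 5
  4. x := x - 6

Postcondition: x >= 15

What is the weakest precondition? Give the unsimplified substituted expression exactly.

post: x >= 15
stmt 4: x := x - 6  -- replace 1 occurrence(s) of x with (x - 6)
  => ( x - 6 ) >= 15
stmt 3: y := y - 5  -- replace 0 occurrence(s) of y with (y - 5)
  => ( x - 6 ) >= 15
stmt 2: z := 9 - 2  -- replace 0 occurrence(s) of z with (9 - 2)
  => ( x - 6 ) >= 15
stmt 1: x := x - x  -- replace 1 occurrence(s) of x with (x - x)
  => ( ( x - x ) - 6 ) >= 15

Answer: ( ( x - x ) - 6 ) >= 15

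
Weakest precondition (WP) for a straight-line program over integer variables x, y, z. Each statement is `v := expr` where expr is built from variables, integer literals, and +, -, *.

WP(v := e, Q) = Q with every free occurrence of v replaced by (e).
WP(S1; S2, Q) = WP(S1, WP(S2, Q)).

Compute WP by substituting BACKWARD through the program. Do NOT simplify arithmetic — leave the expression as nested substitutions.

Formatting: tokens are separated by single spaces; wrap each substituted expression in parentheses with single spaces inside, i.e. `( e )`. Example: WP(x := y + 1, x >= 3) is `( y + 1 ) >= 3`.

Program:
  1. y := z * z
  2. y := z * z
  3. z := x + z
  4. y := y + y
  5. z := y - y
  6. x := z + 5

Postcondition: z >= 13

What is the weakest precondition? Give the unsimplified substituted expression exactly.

post: z >= 13
stmt 6: x := z + 5  -- replace 0 occurrence(s) of x with (z + 5)
  => z >= 13
stmt 5: z := y - y  -- replace 1 occurrence(s) of z with (y - y)
  => ( y - y ) >= 13
stmt 4: y := y + y  -- replace 2 occurrence(s) of y with (y + y)
  => ( ( y + y ) - ( y + y ) ) >= 13
stmt 3: z := x + z  -- replace 0 occurrence(s) of z with (x + z)
  => ( ( y + y ) - ( y + y ) ) >= 13
stmt 2: y := z * z  -- replace 4 occurrence(s) of y with (z * z)
  => ( ( ( z * z ) + ( z * z ) ) - ( ( z * z ) + ( z * z ) ) ) >= 13
stmt 1: y := z * z  -- replace 0 occurrence(s) of y with (z * z)
  => ( ( ( z * z ) + ( z * z ) ) - ( ( z * z ) + ( z * z ) ) ) >= 13

Answer: ( ( ( z * z ) + ( z * z ) ) - ( ( z * z ) + ( z * z ) ) ) >= 13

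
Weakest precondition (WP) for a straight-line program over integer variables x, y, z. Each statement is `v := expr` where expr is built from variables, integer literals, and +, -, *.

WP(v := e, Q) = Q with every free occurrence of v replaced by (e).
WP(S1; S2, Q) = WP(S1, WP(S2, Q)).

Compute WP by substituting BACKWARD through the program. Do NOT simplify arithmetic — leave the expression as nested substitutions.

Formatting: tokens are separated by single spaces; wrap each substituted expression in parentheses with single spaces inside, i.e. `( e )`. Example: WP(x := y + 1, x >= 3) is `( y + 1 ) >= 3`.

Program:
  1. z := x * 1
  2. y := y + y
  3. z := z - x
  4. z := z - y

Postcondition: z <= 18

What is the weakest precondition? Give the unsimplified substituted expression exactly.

Answer: ( ( ( x * 1 ) - x ) - ( y + y ) ) <= 18

Derivation:
post: z <= 18
stmt 4: z := z - y  -- replace 1 occurrence(s) of z with (z - y)
  => ( z - y ) <= 18
stmt 3: z := z - x  -- replace 1 occurrence(s) of z with (z - x)
  => ( ( z - x ) - y ) <= 18
stmt 2: y := y + y  -- replace 1 occurrence(s) of y with (y + y)
  => ( ( z - x ) - ( y + y ) ) <= 18
stmt 1: z := x * 1  -- replace 1 occurrence(s) of z with (x * 1)
  => ( ( ( x * 1 ) - x ) - ( y + y ) ) <= 18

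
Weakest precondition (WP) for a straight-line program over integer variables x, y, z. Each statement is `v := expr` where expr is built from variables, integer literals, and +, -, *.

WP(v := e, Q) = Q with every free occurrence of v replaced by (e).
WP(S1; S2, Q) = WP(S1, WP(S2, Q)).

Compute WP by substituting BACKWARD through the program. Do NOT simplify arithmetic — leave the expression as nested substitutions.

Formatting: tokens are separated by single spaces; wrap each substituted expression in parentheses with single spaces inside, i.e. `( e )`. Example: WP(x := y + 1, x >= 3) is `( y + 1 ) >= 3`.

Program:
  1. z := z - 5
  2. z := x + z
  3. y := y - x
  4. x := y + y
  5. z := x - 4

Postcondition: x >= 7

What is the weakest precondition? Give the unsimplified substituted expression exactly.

post: x >= 7
stmt 5: z := x - 4  -- replace 0 occurrence(s) of z with (x - 4)
  => x >= 7
stmt 4: x := y + y  -- replace 1 occurrence(s) of x with (y + y)
  => ( y + y ) >= 7
stmt 3: y := y - x  -- replace 2 occurrence(s) of y with (y - x)
  => ( ( y - x ) + ( y - x ) ) >= 7
stmt 2: z := x + z  -- replace 0 occurrence(s) of z with (x + z)
  => ( ( y - x ) + ( y - x ) ) >= 7
stmt 1: z := z - 5  -- replace 0 occurrence(s) of z with (z - 5)
  => ( ( y - x ) + ( y - x ) ) >= 7

Answer: ( ( y - x ) + ( y - x ) ) >= 7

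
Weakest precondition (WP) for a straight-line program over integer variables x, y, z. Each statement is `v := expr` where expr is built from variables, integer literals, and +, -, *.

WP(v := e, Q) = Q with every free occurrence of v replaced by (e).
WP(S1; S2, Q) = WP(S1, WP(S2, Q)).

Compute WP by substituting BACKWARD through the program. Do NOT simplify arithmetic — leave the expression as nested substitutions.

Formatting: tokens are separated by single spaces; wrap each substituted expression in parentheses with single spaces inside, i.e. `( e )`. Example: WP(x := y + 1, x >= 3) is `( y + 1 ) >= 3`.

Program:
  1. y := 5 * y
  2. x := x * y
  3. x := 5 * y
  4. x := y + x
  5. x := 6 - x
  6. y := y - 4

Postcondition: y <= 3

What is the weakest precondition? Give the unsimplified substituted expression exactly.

Answer: ( ( 5 * y ) - 4 ) <= 3

Derivation:
post: y <= 3
stmt 6: y := y - 4  -- replace 1 occurrence(s) of y with (y - 4)
  => ( y - 4 ) <= 3
stmt 5: x := 6 - x  -- replace 0 occurrence(s) of x with (6 - x)
  => ( y - 4 ) <= 3
stmt 4: x := y + x  -- replace 0 occurrence(s) of x with (y + x)
  => ( y - 4 ) <= 3
stmt 3: x := 5 * y  -- replace 0 occurrence(s) of x with (5 * y)
  => ( y - 4 ) <= 3
stmt 2: x := x * y  -- replace 0 occurrence(s) of x with (x * y)
  => ( y - 4 ) <= 3
stmt 1: y := 5 * y  -- replace 1 occurrence(s) of y with (5 * y)
  => ( ( 5 * y ) - 4 ) <= 3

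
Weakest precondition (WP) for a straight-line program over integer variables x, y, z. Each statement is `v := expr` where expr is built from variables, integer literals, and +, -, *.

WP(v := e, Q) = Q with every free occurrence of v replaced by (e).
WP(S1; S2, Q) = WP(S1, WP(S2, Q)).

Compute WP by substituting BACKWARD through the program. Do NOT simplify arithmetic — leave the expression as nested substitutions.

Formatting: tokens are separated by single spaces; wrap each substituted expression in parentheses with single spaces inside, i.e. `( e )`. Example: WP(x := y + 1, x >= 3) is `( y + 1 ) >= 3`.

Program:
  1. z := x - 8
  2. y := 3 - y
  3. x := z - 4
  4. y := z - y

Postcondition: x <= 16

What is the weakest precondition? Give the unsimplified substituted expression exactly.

Answer: ( ( x - 8 ) - 4 ) <= 16

Derivation:
post: x <= 16
stmt 4: y := z - y  -- replace 0 occurrence(s) of y with (z - y)
  => x <= 16
stmt 3: x := z - 4  -- replace 1 occurrence(s) of x with (z - 4)
  => ( z - 4 ) <= 16
stmt 2: y := 3 - y  -- replace 0 occurrence(s) of y with (3 - y)
  => ( z - 4 ) <= 16
stmt 1: z := x - 8  -- replace 1 occurrence(s) of z with (x - 8)
  => ( ( x - 8 ) - 4 ) <= 16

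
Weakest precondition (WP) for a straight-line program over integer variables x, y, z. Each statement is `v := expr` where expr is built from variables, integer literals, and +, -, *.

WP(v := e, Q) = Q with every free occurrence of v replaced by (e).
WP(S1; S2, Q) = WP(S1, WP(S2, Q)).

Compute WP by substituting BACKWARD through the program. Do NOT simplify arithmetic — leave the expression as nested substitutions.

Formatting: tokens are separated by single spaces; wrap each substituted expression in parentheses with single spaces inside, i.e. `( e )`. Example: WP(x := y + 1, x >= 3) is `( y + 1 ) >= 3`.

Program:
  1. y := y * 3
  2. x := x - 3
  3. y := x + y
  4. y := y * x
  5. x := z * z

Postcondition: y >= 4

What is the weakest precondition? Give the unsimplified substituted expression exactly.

Answer: ( ( ( x - 3 ) + ( y * 3 ) ) * ( x - 3 ) ) >= 4

Derivation:
post: y >= 4
stmt 5: x := z * z  -- replace 0 occurrence(s) of x with (z * z)
  => y >= 4
stmt 4: y := y * x  -- replace 1 occurrence(s) of y with (y * x)
  => ( y * x ) >= 4
stmt 3: y := x + y  -- replace 1 occurrence(s) of y with (x + y)
  => ( ( x + y ) * x ) >= 4
stmt 2: x := x - 3  -- replace 2 occurrence(s) of x with (x - 3)
  => ( ( ( x - 3 ) + y ) * ( x - 3 ) ) >= 4
stmt 1: y := y * 3  -- replace 1 occurrence(s) of y with (y * 3)
  => ( ( ( x - 3 ) + ( y * 3 ) ) * ( x - 3 ) ) >= 4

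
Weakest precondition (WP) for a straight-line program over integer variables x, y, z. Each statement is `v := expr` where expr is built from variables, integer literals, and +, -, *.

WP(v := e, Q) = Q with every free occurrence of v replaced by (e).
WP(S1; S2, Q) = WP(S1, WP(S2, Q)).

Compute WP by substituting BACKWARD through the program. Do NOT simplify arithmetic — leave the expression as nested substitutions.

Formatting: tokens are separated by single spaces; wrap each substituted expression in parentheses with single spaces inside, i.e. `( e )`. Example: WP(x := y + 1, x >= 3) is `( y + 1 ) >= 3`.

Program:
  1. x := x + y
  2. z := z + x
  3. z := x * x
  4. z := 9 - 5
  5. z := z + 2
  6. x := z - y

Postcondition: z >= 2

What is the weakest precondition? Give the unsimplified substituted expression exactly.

post: z >= 2
stmt 6: x := z - y  -- replace 0 occurrence(s) of x with (z - y)
  => z >= 2
stmt 5: z := z + 2  -- replace 1 occurrence(s) of z with (z + 2)
  => ( z + 2 ) >= 2
stmt 4: z := 9 - 5  -- replace 1 occurrence(s) of z with (9 - 5)
  => ( ( 9 - 5 ) + 2 ) >= 2
stmt 3: z := x * x  -- replace 0 occurrence(s) of z with (x * x)
  => ( ( 9 - 5 ) + 2 ) >= 2
stmt 2: z := z + x  -- replace 0 occurrence(s) of z with (z + x)
  => ( ( 9 - 5 ) + 2 ) >= 2
stmt 1: x := x + y  -- replace 0 occurrence(s) of x with (x + y)
  => ( ( 9 - 5 ) + 2 ) >= 2

Answer: ( ( 9 - 5 ) + 2 ) >= 2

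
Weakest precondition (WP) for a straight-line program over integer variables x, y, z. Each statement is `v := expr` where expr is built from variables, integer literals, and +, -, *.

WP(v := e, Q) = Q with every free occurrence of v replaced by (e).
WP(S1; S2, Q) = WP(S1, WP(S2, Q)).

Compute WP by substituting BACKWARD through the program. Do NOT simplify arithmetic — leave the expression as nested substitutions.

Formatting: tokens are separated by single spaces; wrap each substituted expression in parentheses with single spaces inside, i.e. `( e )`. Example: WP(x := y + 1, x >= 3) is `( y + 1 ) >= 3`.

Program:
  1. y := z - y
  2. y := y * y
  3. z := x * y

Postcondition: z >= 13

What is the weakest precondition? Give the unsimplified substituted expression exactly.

post: z >= 13
stmt 3: z := x * y  -- replace 1 occurrence(s) of z with (x * y)
  => ( x * y ) >= 13
stmt 2: y := y * y  -- replace 1 occurrence(s) of y with (y * y)
  => ( x * ( y * y ) ) >= 13
stmt 1: y := z - y  -- replace 2 occurrence(s) of y with (z - y)
  => ( x * ( ( z - y ) * ( z - y ) ) ) >= 13

Answer: ( x * ( ( z - y ) * ( z - y ) ) ) >= 13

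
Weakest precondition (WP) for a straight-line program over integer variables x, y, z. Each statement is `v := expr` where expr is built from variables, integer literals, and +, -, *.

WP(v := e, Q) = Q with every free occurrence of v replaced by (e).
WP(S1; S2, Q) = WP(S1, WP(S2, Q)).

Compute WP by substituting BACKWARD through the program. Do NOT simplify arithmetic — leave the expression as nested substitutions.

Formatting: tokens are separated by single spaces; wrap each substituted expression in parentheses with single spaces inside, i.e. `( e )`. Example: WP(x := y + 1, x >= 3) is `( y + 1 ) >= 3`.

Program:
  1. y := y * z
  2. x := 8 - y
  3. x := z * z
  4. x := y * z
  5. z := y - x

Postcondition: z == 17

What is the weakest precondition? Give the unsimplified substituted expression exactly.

post: z == 17
stmt 5: z := y - x  -- replace 1 occurrence(s) of z with (y - x)
  => ( y - x ) == 17
stmt 4: x := y * z  -- replace 1 occurrence(s) of x with (y * z)
  => ( y - ( y * z ) ) == 17
stmt 3: x := z * z  -- replace 0 occurrence(s) of x with (z * z)
  => ( y - ( y * z ) ) == 17
stmt 2: x := 8 - y  -- replace 0 occurrence(s) of x with (8 - y)
  => ( y - ( y * z ) ) == 17
stmt 1: y := y * z  -- replace 2 occurrence(s) of y with (y * z)
  => ( ( y * z ) - ( ( y * z ) * z ) ) == 17

Answer: ( ( y * z ) - ( ( y * z ) * z ) ) == 17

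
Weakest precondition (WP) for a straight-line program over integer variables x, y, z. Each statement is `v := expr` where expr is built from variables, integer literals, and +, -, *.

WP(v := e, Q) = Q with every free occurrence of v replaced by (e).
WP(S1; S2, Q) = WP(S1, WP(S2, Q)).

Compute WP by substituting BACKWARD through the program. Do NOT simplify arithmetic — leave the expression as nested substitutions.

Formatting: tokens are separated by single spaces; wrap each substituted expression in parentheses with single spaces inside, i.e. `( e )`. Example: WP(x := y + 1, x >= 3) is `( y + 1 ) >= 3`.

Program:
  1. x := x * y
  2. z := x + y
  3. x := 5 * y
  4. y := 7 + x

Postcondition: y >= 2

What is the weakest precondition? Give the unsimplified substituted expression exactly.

Answer: ( 7 + ( 5 * y ) ) >= 2

Derivation:
post: y >= 2
stmt 4: y := 7 + x  -- replace 1 occurrence(s) of y with (7 + x)
  => ( 7 + x ) >= 2
stmt 3: x := 5 * y  -- replace 1 occurrence(s) of x with (5 * y)
  => ( 7 + ( 5 * y ) ) >= 2
stmt 2: z := x + y  -- replace 0 occurrence(s) of z with (x + y)
  => ( 7 + ( 5 * y ) ) >= 2
stmt 1: x := x * y  -- replace 0 occurrence(s) of x with (x * y)
  => ( 7 + ( 5 * y ) ) >= 2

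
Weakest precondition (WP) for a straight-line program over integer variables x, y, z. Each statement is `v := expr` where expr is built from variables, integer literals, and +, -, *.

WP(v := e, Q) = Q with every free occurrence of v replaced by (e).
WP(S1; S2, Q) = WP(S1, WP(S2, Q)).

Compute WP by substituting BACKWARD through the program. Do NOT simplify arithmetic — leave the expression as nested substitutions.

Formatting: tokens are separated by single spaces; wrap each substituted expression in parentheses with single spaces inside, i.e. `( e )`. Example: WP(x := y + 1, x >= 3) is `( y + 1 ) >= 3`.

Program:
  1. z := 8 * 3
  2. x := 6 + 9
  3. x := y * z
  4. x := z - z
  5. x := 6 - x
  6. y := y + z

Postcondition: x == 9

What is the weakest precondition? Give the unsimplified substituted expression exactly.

Answer: ( 6 - ( ( 8 * 3 ) - ( 8 * 3 ) ) ) == 9

Derivation:
post: x == 9
stmt 6: y := y + z  -- replace 0 occurrence(s) of y with (y + z)
  => x == 9
stmt 5: x := 6 - x  -- replace 1 occurrence(s) of x with (6 - x)
  => ( 6 - x ) == 9
stmt 4: x := z - z  -- replace 1 occurrence(s) of x with (z - z)
  => ( 6 - ( z - z ) ) == 9
stmt 3: x := y * z  -- replace 0 occurrence(s) of x with (y * z)
  => ( 6 - ( z - z ) ) == 9
stmt 2: x := 6 + 9  -- replace 0 occurrence(s) of x with (6 + 9)
  => ( 6 - ( z - z ) ) == 9
stmt 1: z := 8 * 3  -- replace 2 occurrence(s) of z with (8 * 3)
  => ( 6 - ( ( 8 * 3 ) - ( 8 * 3 ) ) ) == 9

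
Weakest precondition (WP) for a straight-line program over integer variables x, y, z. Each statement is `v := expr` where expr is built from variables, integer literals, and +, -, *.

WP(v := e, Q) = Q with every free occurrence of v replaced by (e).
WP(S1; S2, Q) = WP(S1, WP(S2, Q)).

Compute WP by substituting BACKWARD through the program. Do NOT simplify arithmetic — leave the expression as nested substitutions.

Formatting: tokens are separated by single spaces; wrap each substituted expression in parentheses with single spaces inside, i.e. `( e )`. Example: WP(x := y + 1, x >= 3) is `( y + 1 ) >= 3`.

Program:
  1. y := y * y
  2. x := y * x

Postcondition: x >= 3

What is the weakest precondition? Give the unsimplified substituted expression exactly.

post: x >= 3
stmt 2: x := y * x  -- replace 1 occurrence(s) of x with (y * x)
  => ( y * x ) >= 3
stmt 1: y := y * y  -- replace 1 occurrence(s) of y with (y * y)
  => ( ( y * y ) * x ) >= 3

Answer: ( ( y * y ) * x ) >= 3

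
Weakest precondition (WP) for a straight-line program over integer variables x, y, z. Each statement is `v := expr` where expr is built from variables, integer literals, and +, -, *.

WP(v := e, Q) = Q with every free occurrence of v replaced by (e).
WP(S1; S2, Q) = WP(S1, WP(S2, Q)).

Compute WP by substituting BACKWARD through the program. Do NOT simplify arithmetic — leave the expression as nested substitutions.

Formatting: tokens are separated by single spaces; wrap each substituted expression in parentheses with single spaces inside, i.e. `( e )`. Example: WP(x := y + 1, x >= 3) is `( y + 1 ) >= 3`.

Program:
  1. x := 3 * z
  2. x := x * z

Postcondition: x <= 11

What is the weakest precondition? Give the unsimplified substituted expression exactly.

post: x <= 11
stmt 2: x := x * z  -- replace 1 occurrence(s) of x with (x * z)
  => ( x * z ) <= 11
stmt 1: x := 3 * z  -- replace 1 occurrence(s) of x with (3 * z)
  => ( ( 3 * z ) * z ) <= 11

Answer: ( ( 3 * z ) * z ) <= 11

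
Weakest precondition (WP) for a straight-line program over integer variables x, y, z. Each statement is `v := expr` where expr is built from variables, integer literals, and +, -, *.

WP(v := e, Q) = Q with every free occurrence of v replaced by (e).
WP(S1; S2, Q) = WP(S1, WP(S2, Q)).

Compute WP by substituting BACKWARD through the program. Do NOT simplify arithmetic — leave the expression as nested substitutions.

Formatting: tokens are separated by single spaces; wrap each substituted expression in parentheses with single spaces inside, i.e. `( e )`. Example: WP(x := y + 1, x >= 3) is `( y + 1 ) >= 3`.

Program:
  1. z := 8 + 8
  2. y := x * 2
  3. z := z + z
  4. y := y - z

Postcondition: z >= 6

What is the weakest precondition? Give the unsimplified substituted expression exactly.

Answer: ( ( 8 + 8 ) + ( 8 + 8 ) ) >= 6

Derivation:
post: z >= 6
stmt 4: y := y - z  -- replace 0 occurrence(s) of y with (y - z)
  => z >= 6
stmt 3: z := z + z  -- replace 1 occurrence(s) of z with (z + z)
  => ( z + z ) >= 6
stmt 2: y := x * 2  -- replace 0 occurrence(s) of y with (x * 2)
  => ( z + z ) >= 6
stmt 1: z := 8 + 8  -- replace 2 occurrence(s) of z with (8 + 8)
  => ( ( 8 + 8 ) + ( 8 + 8 ) ) >= 6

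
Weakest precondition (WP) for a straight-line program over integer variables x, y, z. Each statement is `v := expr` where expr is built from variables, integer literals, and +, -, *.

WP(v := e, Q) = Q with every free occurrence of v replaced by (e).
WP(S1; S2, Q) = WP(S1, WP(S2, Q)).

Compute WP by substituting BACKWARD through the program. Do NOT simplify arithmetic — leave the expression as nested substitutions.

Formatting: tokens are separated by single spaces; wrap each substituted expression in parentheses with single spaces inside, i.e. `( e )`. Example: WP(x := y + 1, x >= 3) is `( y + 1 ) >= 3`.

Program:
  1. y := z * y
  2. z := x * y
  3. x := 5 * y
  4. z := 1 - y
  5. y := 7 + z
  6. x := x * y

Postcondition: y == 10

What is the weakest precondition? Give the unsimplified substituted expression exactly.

Answer: ( 7 + ( 1 - ( z * y ) ) ) == 10

Derivation:
post: y == 10
stmt 6: x := x * y  -- replace 0 occurrence(s) of x with (x * y)
  => y == 10
stmt 5: y := 7 + z  -- replace 1 occurrence(s) of y with (7 + z)
  => ( 7 + z ) == 10
stmt 4: z := 1 - y  -- replace 1 occurrence(s) of z with (1 - y)
  => ( 7 + ( 1 - y ) ) == 10
stmt 3: x := 5 * y  -- replace 0 occurrence(s) of x with (5 * y)
  => ( 7 + ( 1 - y ) ) == 10
stmt 2: z := x * y  -- replace 0 occurrence(s) of z with (x * y)
  => ( 7 + ( 1 - y ) ) == 10
stmt 1: y := z * y  -- replace 1 occurrence(s) of y with (z * y)
  => ( 7 + ( 1 - ( z * y ) ) ) == 10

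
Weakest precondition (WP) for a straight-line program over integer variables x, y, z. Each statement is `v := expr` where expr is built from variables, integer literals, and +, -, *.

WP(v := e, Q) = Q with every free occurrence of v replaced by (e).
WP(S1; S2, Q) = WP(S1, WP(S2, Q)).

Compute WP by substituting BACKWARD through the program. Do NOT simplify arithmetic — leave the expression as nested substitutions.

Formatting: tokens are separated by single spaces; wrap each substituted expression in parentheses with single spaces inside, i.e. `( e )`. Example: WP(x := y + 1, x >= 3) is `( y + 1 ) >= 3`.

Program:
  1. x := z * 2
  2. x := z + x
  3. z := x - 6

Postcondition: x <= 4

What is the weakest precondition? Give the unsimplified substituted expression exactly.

Answer: ( z + ( z * 2 ) ) <= 4

Derivation:
post: x <= 4
stmt 3: z := x - 6  -- replace 0 occurrence(s) of z with (x - 6)
  => x <= 4
stmt 2: x := z + x  -- replace 1 occurrence(s) of x with (z + x)
  => ( z + x ) <= 4
stmt 1: x := z * 2  -- replace 1 occurrence(s) of x with (z * 2)
  => ( z + ( z * 2 ) ) <= 4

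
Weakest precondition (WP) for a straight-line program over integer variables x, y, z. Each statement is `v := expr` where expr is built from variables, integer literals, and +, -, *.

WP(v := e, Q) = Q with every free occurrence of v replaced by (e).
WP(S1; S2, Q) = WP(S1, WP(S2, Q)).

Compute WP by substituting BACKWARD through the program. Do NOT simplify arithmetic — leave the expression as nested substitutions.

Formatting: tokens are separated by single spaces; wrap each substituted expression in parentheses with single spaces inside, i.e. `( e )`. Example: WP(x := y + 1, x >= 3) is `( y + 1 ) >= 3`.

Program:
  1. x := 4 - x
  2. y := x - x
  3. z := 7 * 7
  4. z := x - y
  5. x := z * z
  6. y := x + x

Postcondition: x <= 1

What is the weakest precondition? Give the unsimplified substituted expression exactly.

Answer: ( ( ( 4 - x ) - ( ( 4 - x ) - ( 4 - x ) ) ) * ( ( 4 - x ) - ( ( 4 - x ) - ( 4 - x ) ) ) ) <= 1

Derivation:
post: x <= 1
stmt 6: y := x + x  -- replace 0 occurrence(s) of y with (x + x)
  => x <= 1
stmt 5: x := z * z  -- replace 1 occurrence(s) of x with (z * z)
  => ( z * z ) <= 1
stmt 4: z := x - y  -- replace 2 occurrence(s) of z with (x - y)
  => ( ( x - y ) * ( x - y ) ) <= 1
stmt 3: z := 7 * 7  -- replace 0 occurrence(s) of z with (7 * 7)
  => ( ( x - y ) * ( x - y ) ) <= 1
stmt 2: y := x - x  -- replace 2 occurrence(s) of y with (x - x)
  => ( ( x - ( x - x ) ) * ( x - ( x - x ) ) ) <= 1
stmt 1: x := 4 - x  -- replace 6 occurrence(s) of x with (4 - x)
  => ( ( ( 4 - x ) - ( ( 4 - x ) - ( 4 - x ) ) ) * ( ( 4 - x ) - ( ( 4 - x ) - ( 4 - x ) ) ) ) <= 1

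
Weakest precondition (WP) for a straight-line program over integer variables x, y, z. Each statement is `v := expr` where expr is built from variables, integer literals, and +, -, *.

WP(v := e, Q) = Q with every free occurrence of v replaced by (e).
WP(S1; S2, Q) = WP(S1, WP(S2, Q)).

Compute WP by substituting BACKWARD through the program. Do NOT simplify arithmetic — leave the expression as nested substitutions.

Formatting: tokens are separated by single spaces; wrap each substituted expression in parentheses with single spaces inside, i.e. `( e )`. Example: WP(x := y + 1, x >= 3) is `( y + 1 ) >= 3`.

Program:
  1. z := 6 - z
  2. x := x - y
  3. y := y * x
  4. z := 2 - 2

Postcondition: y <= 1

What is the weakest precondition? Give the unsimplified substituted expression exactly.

Answer: ( y * ( x - y ) ) <= 1

Derivation:
post: y <= 1
stmt 4: z := 2 - 2  -- replace 0 occurrence(s) of z with (2 - 2)
  => y <= 1
stmt 3: y := y * x  -- replace 1 occurrence(s) of y with (y * x)
  => ( y * x ) <= 1
stmt 2: x := x - y  -- replace 1 occurrence(s) of x with (x - y)
  => ( y * ( x - y ) ) <= 1
stmt 1: z := 6 - z  -- replace 0 occurrence(s) of z with (6 - z)
  => ( y * ( x - y ) ) <= 1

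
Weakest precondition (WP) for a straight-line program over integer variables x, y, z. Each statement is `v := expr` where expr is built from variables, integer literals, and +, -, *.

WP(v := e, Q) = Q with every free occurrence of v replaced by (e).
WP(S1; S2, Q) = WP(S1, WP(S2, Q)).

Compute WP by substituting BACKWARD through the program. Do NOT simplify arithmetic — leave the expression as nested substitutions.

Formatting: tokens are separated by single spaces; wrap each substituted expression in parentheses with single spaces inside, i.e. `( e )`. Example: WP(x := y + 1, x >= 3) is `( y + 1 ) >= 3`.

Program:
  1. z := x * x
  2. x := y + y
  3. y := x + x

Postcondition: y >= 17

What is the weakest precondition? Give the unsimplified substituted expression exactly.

Answer: ( ( y + y ) + ( y + y ) ) >= 17

Derivation:
post: y >= 17
stmt 3: y := x + x  -- replace 1 occurrence(s) of y with (x + x)
  => ( x + x ) >= 17
stmt 2: x := y + y  -- replace 2 occurrence(s) of x with (y + y)
  => ( ( y + y ) + ( y + y ) ) >= 17
stmt 1: z := x * x  -- replace 0 occurrence(s) of z with (x * x)
  => ( ( y + y ) + ( y + y ) ) >= 17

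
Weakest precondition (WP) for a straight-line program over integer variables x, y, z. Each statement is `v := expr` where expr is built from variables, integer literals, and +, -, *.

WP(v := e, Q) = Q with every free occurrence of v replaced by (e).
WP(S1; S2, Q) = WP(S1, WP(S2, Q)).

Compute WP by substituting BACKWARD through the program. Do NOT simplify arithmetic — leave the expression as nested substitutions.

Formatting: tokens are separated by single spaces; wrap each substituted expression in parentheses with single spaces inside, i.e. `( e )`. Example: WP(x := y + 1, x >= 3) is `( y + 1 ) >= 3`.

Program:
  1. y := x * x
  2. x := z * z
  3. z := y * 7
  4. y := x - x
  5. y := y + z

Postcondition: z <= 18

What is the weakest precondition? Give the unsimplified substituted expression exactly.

Answer: ( ( x * x ) * 7 ) <= 18

Derivation:
post: z <= 18
stmt 5: y := y + z  -- replace 0 occurrence(s) of y with (y + z)
  => z <= 18
stmt 4: y := x - x  -- replace 0 occurrence(s) of y with (x - x)
  => z <= 18
stmt 3: z := y * 7  -- replace 1 occurrence(s) of z with (y * 7)
  => ( y * 7 ) <= 18
stmt 2: x := z * z  -- replace 0 occurrence(s) of x with (z * z)
  => ( y * 7 ) <= 18
stmt 1: y := x * x  -- replace 1 occurrence(s) of y with (x * x)
  => ( ( x * x ) * 7 ) <= 18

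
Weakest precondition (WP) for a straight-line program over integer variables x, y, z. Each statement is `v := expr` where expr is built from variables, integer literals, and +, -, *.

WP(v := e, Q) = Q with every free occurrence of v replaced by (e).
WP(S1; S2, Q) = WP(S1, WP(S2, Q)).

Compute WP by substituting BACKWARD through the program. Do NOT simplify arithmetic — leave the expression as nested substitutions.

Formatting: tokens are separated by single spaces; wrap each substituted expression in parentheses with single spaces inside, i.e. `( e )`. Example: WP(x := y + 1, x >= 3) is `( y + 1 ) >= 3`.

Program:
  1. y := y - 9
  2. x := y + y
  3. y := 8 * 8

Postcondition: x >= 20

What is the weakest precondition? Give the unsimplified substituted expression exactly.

post: x >= 20
stmt 3: y := 8 * 8  -- replace 0 occurrence(s) of y with (8 * 8)
  => x >= 20
stmt 2: x := y + y  -- replace 1 occurrence(s) of x with (y + y)
  => ( y + y ) >= 20
stmt 1: y := y - 9  -- replace 2 occurrence(s) of y with (y - 9)
  => ( ( y - 9 ) + ( y - 9 ) ) >= 20

Answer: ( ( y - 9 ) + ( y - 9 ) ) >= 20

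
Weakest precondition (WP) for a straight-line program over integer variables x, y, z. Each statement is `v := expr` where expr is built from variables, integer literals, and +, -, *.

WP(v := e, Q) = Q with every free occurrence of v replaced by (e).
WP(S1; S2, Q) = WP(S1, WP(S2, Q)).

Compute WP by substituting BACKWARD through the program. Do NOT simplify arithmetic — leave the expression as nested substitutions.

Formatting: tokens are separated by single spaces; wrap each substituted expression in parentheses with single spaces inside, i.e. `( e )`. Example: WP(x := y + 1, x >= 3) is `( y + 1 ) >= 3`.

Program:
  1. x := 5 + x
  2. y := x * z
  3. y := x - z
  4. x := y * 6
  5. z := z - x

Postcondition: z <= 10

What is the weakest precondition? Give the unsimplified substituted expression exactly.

Answer: ( z - ( ( ( 5 + x ) - z ) * 6 ) ) <= 10

Derivation:
post: z <= 10
stmt 5: z := z - x  -- replace 1 occurrence(s) of z with (z - x)
  => ( z - x ) <= 10
stmt 4: x := y * 6  -- replace 1 occurrence(s) of x with (y * 6)
  => ( z - ( y * 6 ) ) <= 10
stmt 3: y := x - z  -- replace 1 occurrence(s) of y with (x - z)
  => ( z - ( ( x - z ) * 6 ) ) <= 10
stmt 2: y := x * z  -- replace 0 occurrence(s) of y with (x * z)
  => ( z - ( ( x - z ) * 6 ) ) <= 10
stmt 1: x := 5 + x  -- replace 1 occurrence(s) of x with (5 + x)
  => ( z - ( ( ( 5 + x ) - z ) * 6 ) ) <= 10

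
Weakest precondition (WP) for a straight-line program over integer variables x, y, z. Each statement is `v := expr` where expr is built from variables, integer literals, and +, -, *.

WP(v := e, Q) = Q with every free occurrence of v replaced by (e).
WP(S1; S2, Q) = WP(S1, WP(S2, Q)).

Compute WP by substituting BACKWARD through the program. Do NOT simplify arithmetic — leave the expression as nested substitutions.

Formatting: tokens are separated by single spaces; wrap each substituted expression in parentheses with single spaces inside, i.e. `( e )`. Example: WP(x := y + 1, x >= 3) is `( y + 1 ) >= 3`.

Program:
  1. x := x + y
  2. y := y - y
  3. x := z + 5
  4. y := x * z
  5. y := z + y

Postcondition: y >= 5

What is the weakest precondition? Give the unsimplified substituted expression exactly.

post: y >= 5
stmt 5: y := z + y  -- replace 1 occurrence(s) of y with (z + y)
  => ( z + y ) >= 5
stmt 4: y := x * z  -- replace 1 occurrence(s) of y with (x * z)
  => ( z + ( x * z ) ) >= 5
stmt 3: x := z + 5  -- replace 1 occurrence(s) of x with (z + 5)
  => ( z + ( ( z + 5 ) * z ) ) >= 5
stmt 2: y := y - y  -- replace 0 occurrence(s) of y with (y - y)
  => ( z + ( ( z + 5 ) * z ) ) >= 5
stmt 1: x := x + y  -- replace 0 occurrence(s) of x with (x + y)
  => ( z + ( ( z + 5 ) * z ) ) >= 5

Answer: ( z + ( ( z + 5 ) * z ) ) >= 5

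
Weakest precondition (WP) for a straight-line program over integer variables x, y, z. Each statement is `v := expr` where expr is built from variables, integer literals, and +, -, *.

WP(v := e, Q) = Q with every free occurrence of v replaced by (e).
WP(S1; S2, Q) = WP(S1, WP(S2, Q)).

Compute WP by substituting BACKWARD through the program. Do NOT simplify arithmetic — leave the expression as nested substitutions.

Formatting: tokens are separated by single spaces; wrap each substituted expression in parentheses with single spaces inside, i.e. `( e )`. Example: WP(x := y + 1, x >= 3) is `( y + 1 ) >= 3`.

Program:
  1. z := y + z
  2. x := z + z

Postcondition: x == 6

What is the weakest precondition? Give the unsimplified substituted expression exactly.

post: x == 6
stmt 2: x := z + z  -- replace 1 occurrence(s) of x with (z + z)
  => ( z + z ) == 6
stmt 1: z := y + z  -- replace 2 occurrence(s) of z with (y + z)
  => ( ( y + z ) + ( y + z ) ) == 6

Answer: ( ( y + z ) + ( y + z ) ) == 6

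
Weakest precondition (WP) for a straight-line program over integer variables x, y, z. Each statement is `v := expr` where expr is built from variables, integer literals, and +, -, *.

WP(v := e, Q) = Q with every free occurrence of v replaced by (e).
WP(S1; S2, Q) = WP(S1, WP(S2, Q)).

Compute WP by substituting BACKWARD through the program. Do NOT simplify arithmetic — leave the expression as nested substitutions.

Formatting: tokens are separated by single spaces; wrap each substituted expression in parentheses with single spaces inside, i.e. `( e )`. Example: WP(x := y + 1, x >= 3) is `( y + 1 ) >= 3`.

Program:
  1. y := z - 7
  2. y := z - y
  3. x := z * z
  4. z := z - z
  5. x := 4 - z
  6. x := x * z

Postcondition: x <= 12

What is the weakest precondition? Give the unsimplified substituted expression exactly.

Answer: ( ( 4 - ( z - z ) ) * ( z - z ) ) <= 12

Derivation:
post: x <= 12
stmt 6: x := x * z  -- replace 1 occurrence(s) of x with (x * z)
  => ( x * z ) <= 12
stmt 5: x := 4 - z  -- replace 1 occurrence(s) of x with (4 - z)
  => ( ( 4 - z ) * z ) <= 12
stmt 4: z := z - z  -- replace 2 occurrence(s) of z with (z - z)
  => ( ( 4 - ( z - z ) ) * ( z - z ) ) <= 12
stmt 3: x := z * z  -- replace 0 occurrence(s) of x with (z * z)
  => ( ( 4 - ( z - z ) ) * ( z - z ) ) <= 12
stmt 2: y := z - y  -- replace 0 occurrence(s) of y with (z - y)
  => ( ( 4 - ( z - z ) ) * ( z - z ) ) <= 12
stmt 1: y := z - 7  -- replace 0 occurrence(s) of y with (z - 7)
  => ( ( 4 - ( z - z ) ) * ( z - z ) ) <= 12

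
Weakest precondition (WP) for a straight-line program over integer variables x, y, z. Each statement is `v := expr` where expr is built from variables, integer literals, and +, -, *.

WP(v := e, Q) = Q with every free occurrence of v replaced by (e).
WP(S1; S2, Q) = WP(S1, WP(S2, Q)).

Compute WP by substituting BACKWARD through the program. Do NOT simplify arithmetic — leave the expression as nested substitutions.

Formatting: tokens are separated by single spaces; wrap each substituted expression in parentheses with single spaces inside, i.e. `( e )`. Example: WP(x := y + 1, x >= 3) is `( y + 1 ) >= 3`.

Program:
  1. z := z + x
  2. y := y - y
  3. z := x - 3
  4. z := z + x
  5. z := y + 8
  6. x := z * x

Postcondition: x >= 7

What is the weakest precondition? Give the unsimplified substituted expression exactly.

post: x >= 7
stmt 6: x := z * x  -- replace 1 occurrence(s) of x with (z * x)
  => ( z * x ) >= 7
stmt 5: z := y + 8  -- replace 1 occurrence(s) of z with (y + 8)
  => ( ( y + 8 ) * x ) >= 7
stmt 4: z := z + x  -- replace 0 occurrence(s) of z with (z + x)
  => ( ( y + 8 ) * x ) >= 7
stmt 3: z := x - 3  -- replace 0 occurrence(s) of z with (x - 3)
  => ( ( y + 8 ) * x ) >= 7
stmt 2: y := y - y  -- replace 1 occurrence(s) of y with (y - y)
  => ( ( ( y - y ) + 8 ) * x ) >= 7
stmt 1: z := z + x  -- replace 0 occurrence(s) of z with (z + x)
  => ( ( ( y - y ) + 8 ) * x ) >= 7

Answer: ( ( ( y - y ) + 8 ) * x ) >= 7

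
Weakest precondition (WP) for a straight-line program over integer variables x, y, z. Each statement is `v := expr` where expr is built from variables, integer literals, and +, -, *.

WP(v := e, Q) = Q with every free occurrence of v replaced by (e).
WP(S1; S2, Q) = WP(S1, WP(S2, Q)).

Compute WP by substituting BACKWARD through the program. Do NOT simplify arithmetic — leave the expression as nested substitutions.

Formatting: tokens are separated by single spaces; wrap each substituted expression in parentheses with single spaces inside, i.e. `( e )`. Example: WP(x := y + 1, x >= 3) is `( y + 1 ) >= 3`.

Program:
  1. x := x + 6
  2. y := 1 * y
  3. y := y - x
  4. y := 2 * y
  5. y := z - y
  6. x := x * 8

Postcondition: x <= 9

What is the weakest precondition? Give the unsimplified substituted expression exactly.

post: x <= 9
stmt 6: x := x * 8  -- replace 1 occurrence(s) of x with (x * 8)
  => ( x * 8 ) <= 9
stmt 5: y := z - y  -- replace 0 occurrence(s) of y with (z - y)
  => ( x * 8 ) <= 9
stmt 4: y := 2 * y  -- replace 0 occurrence(s) of y with (2 * y)
  => ( x * 8 ) <= 9
stmt 3: y := y - x  -- replace 0 occurrence(s) of y with (y - x)
  => ( x * 8 ) <= 9
stmt 2: y := 1 * y  -- replace 0 occurrence(s) of y with (1 * y)
  => ( x * 8 ) <= 9
stmt 1: x := x + 6  -- replace 1 occurrence(s) of x with (x + 6)
  => ( ( x + 6 ) * 8 ) <= 9

Answer: ( ( x + 6 ) * 8 ) <= 9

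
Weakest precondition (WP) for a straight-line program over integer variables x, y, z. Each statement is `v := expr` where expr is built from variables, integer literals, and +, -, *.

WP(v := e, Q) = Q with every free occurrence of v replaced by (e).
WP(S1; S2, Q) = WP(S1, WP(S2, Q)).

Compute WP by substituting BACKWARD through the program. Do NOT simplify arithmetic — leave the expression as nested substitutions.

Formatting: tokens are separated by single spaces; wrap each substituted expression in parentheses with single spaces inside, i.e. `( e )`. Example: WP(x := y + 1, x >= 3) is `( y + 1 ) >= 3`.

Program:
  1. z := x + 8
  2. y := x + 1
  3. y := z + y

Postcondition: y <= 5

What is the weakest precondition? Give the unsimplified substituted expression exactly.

post: y <= 5
stmt 3: y := z + y  -- replace 1 occurrence(s) of y with (z + y)
  => ( z + y ) <= 5
stmt 2: y := x + 1  -- replace 1 occurrence(s) of y with (x + 1)
  => ( z + ( x + 1 ) ) <= 5
stmt 1: z := x + 8  -- replace 1 occurrence(s) of z with (x + 8)
  => ( ( x + 8 ) + ( x + 1 ) ) <= 5

Answer: ( ( x + 8 ) + ( x + 1 ) ) <= 5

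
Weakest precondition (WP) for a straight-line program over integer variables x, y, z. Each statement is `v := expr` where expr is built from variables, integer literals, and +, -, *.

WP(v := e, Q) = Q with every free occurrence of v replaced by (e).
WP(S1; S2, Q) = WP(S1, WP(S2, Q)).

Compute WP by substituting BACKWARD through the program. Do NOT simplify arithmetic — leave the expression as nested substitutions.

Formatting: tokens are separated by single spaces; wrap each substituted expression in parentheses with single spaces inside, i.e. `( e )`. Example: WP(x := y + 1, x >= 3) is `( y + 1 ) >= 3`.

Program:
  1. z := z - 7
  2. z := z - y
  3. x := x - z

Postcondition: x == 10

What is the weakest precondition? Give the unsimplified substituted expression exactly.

post: x == 10
stmt 3: x := x - z  -- replace 1 occurrence(s) of x with (x - z)
  => ( x - z ) == 10
stmt 2: z := z - y  -- replace 1 occurrence(s) of z with (z - y)
  => ( x - ( z - y ) ) == 10
stmt 1: z := z - 7  -- replace 1 occurrence(s) of z with (z - 7)
  => ( x - ( ( z - 7 ) - y ) ) == 10

Answer: ( x - ( ( z - 7 ) - y ) ) == 10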